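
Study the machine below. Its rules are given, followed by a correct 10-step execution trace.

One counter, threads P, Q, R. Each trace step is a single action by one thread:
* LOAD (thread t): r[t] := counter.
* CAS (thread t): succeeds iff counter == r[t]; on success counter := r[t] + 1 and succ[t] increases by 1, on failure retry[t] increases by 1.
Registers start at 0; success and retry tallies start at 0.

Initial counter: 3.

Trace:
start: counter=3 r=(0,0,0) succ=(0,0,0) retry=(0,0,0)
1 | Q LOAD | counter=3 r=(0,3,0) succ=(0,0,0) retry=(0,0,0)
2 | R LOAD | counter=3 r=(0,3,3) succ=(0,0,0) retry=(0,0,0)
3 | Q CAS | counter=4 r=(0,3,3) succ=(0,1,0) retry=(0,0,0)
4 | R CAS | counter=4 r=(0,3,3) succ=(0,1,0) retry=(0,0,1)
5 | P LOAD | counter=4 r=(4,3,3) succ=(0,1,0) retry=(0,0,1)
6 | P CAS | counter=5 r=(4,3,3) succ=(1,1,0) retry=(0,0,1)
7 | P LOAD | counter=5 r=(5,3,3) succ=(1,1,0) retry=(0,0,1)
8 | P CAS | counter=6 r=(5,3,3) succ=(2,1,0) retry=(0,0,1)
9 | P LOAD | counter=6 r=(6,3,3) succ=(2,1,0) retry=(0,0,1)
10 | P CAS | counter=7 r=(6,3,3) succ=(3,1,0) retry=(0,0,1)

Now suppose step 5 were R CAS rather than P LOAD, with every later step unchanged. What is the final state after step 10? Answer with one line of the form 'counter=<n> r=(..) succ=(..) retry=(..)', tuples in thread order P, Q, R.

counter=6 r=(5,3,3) succ=(2,1,0) retry=(1,0,2)

(re-executing from step 5 with the substitution; state before step 5: counter=4 r=(0,3,3) succ=(0,1,0) retry=(0,0,1))
5 | R CAS | counter=4 r=(0,3,3) succ=(0,1,0) retry=(0,0,2)
6 | P CAS | counter=4 r=(0,3,3) succ=(0,1,0) retry=(1,0,2)
7 | P LOAD | counter=4 r=(4,3,3) succ=(0,1,0) retry=(1,0,2)
8 | P CAS | counter=5 r=(4,3,3) succ=(1,1,0) retry=(1,0,2)
9 | P LOAD | counter=5 r=(5,3,3) succ=(1,1,0) retry=(1,0,2)
10 | P CAS | counter=6 r=(5,3,3) succ=(2,1,0) retry=(1,0,2)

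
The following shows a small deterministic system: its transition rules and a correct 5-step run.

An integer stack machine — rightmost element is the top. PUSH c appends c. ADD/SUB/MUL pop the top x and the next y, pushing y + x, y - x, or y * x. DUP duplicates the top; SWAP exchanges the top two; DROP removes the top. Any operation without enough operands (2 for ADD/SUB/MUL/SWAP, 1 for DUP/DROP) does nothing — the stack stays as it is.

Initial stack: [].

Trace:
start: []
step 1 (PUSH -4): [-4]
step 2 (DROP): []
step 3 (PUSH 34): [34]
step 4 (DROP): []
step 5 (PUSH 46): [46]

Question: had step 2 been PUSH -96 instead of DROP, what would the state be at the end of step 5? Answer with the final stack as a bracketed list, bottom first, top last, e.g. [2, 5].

(re-executing from step 2 with the substitution; state before step 2: [-4])
step 2 (PUSH -96): [-4, -96]
step 3 (PUSH 34): [-4, -96, 34]
step 4 (DROP): [-4, -96]
step 5 (PUSH 46): [-4, -96, 46]

[-4, -96, 46]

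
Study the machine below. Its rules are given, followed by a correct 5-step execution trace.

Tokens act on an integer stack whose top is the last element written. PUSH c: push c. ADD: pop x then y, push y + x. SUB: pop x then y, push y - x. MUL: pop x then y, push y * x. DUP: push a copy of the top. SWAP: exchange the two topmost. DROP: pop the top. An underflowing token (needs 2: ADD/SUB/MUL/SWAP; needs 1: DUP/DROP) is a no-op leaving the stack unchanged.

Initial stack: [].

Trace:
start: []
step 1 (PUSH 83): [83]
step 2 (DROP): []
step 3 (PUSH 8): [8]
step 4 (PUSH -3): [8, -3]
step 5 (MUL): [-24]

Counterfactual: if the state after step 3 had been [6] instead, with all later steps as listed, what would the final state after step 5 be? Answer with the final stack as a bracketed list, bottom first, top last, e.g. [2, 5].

[-18]

state after step 3 := [6]
step 4 (PUSH -3): [6, -3]
step 5 (MUL): [-18]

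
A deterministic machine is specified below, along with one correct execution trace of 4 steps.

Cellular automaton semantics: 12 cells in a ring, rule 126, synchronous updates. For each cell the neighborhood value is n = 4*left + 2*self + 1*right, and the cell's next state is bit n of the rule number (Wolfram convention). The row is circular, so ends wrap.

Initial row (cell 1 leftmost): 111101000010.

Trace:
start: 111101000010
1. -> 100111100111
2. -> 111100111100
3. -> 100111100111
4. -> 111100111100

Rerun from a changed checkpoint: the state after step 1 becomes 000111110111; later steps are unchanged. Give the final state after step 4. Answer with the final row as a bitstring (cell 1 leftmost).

000011111100

state after step 1 := 000111110111
2. -> 101100011101
3. -> 111110110111
4. -> 000011111100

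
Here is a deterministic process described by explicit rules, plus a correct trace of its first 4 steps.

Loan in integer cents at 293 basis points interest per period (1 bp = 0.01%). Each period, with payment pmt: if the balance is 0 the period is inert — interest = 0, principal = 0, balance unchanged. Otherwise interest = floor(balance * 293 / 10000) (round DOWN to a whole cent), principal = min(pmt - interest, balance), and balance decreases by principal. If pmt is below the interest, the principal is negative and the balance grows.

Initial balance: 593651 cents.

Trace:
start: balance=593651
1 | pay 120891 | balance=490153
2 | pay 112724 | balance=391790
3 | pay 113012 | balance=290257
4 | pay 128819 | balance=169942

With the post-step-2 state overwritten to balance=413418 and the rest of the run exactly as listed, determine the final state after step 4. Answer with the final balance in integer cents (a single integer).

state after step 2 := balance=413418
3 | pay 113012 | balance=312519
4 | pay 128819 | balance=192856

192856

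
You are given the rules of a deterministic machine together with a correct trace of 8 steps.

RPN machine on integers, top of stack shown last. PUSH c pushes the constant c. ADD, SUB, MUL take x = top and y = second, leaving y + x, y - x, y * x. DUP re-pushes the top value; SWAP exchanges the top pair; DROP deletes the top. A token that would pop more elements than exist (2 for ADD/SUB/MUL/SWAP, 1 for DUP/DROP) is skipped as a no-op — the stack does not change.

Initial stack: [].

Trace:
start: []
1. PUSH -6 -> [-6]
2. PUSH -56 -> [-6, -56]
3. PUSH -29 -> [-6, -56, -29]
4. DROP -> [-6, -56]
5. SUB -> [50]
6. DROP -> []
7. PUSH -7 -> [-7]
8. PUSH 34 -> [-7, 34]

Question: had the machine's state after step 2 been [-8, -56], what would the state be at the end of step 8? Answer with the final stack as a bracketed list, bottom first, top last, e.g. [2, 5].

[-7, 34]

state after step 2 := [-8, -56]
3. PUSH -29 -> [-8, -56, -29]
4. DROP -> [-8, -56]
5. SUB -> [48]
6. DROP -> []
7. PUSH -7 -> [-7]
8. PUSH 34 -> [-7, 34]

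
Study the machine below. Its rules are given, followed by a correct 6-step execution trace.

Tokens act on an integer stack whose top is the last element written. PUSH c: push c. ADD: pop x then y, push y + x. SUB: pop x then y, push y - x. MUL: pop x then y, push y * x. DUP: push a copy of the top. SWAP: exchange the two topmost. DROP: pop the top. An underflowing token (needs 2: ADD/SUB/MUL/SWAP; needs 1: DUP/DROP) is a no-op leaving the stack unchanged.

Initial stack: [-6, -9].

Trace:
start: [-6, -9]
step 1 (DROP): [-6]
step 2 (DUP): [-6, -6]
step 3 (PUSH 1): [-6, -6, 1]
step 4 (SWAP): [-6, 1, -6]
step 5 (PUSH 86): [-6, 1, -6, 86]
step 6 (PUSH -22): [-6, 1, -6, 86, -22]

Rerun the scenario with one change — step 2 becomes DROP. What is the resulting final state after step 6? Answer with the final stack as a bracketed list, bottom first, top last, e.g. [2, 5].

[1, 86, -22]

(re-executing from step 2 with the substitution; state before step 2: [-6])
step 2 (DROP): []
step 3 (PUSH 1): [1]
step 4 (SWAP): [1]
step 5 (PUSH 86): [1, 86]
step 6 (PUSH -22): [1, 86, -22]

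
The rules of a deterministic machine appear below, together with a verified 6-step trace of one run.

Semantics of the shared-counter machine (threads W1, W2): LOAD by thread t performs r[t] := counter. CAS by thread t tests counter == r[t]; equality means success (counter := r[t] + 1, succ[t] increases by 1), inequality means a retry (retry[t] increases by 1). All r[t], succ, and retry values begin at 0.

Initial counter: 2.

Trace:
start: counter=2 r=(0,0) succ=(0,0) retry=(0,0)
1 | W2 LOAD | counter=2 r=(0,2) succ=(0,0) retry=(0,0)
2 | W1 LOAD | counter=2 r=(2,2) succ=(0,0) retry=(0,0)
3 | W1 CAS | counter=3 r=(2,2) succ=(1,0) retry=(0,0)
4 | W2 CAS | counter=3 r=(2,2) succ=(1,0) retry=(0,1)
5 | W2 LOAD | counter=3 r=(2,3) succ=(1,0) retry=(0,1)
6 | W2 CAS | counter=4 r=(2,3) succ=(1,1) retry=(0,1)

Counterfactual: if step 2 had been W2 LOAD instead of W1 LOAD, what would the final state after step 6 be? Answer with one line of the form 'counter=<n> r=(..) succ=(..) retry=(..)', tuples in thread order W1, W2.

counter=4 r=(0,3) succ=(0,2) retry=(1,0)

(re-executing from step 2 with the substitution; state before step 2: counter=2 r=(0,2) succ=(0,0) retry=(0,0))
2 | W2 LOAD | counter=2 r=(0,2) succ=(0,0) retry=(0,0)
3 | W1 CAS | counter=2 r=(0,2) succ=(0,0) retry=(1,0)
4 | W2 CAS | counter=3 r=(0,2) succ=(0,1) retry=(1,0)
5 | W2 LOAD | counter=3 r=(0,3) succ=(0,1) retry=(1,0)
6 | W2 CAS | counter=4 r=(0,3) succ=(0,2) retry=(1,0)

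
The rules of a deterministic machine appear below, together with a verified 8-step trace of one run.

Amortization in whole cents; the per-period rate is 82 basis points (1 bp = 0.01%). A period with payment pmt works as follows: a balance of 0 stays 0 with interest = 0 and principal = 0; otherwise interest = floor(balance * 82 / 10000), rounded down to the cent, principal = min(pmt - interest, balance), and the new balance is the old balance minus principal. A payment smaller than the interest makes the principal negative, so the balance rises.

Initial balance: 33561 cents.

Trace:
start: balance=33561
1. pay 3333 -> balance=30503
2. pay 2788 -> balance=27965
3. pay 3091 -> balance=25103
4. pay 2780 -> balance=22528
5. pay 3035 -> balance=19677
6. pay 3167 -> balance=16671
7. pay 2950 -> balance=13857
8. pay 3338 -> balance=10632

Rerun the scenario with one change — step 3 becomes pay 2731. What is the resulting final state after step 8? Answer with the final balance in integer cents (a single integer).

11007

(re-executing from step 3 with the substitution; state before step 3: balance=27965)
3. pay 2731 -> balance=25463
4. pay 2780 -> balance=22891
5. pay 3035 -> balance=20043
6. pay 3167 -> balance=17040
7. pay 2950 -> balance=14229
8. pay 3338 -> balance=11007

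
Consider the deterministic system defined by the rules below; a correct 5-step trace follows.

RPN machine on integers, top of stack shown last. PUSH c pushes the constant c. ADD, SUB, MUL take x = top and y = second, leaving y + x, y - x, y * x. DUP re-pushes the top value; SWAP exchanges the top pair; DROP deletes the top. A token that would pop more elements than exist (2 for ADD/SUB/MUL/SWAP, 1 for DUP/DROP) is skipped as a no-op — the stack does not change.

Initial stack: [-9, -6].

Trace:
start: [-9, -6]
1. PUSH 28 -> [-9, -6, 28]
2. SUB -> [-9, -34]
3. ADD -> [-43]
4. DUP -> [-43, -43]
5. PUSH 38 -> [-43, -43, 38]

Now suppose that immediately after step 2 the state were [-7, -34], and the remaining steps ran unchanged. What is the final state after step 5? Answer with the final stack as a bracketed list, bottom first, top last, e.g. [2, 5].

[-41, -41, 38]

state after step 2 := [-7, -34]
3. ADD -> [-41]
4. DUP -> [-41, -41]
5. PUSH 38 -> [-41, -41, 38]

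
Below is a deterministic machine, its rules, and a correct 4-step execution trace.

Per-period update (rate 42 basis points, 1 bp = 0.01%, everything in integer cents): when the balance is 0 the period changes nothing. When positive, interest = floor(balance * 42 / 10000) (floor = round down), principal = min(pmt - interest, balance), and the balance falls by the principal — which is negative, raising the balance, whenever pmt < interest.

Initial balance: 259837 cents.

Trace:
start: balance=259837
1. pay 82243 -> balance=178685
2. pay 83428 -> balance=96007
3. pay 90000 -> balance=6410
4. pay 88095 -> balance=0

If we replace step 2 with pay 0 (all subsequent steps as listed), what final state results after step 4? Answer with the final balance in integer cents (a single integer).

(re-executing from step 2 with the substitution; state before step 2: balance=178685)
2. pay 0 -> balance=179435
3. pay 90000 -> balance=90188
4. pay 88095 -> balance=2471

2471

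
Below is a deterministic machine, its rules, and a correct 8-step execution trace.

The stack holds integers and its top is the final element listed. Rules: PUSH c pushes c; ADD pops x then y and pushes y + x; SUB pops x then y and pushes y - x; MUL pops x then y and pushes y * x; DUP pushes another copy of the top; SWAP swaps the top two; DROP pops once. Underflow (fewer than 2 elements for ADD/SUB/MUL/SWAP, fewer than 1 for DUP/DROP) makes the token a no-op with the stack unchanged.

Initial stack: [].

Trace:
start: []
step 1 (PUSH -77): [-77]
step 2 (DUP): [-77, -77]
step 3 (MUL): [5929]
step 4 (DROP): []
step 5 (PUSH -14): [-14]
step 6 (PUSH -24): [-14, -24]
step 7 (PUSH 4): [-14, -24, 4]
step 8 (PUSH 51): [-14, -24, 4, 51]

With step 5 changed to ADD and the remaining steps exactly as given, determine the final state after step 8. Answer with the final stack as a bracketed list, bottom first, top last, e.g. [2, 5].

[-24, 4, 51]

(re-executing from step 5 with the substitution; state before step 5: [])
step 5 (ADD): []
step 6 (PUSH -24): [-24]
step 7 (PUSH 4): [-24, 4]
step 8 (PUSH 51): [-24, 4, 51]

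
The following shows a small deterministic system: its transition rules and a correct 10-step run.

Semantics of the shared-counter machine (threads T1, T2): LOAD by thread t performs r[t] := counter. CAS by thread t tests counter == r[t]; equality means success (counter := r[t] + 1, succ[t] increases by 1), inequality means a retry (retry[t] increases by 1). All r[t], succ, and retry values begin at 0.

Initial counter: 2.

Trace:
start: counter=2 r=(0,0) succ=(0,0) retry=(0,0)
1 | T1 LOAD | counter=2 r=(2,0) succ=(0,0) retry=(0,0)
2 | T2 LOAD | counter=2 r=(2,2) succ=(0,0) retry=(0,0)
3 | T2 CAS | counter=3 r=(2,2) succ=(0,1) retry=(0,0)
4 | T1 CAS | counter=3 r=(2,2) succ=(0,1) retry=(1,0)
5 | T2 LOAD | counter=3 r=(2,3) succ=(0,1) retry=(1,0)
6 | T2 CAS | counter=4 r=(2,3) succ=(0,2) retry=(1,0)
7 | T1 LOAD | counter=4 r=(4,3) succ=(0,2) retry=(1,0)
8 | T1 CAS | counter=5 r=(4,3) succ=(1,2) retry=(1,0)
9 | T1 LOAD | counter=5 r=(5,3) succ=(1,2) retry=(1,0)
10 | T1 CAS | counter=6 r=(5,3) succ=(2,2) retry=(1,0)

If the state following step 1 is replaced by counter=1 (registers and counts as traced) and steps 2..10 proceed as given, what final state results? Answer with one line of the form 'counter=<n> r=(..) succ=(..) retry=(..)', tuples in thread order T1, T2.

counter=6 r=(5,3) succ=(3,2) retry=(0,0)

state after step 1 := counter=1 r=(2,0) succ=(0,0) retry=(0,0)
2 | T2 LOAD | counter=1 r=(2,1) succ=(0,0) retry=(0,0)
3 | T2 CAS | counter=2 r=(2,1) succ=(0,1) retry=(0,0)
4 | T1 CAS | counter=3 r=(2,1) succ=(1,1) retry=(0,0)
5 | T2 LOAD | counter=3 r=(2,3) succ=(1,1) retry=(0,0)
6 | T2 CAS | counter=4 r=(2,3) succ=(1,2) retry=(0,0)
7 | T1 LOAD | counter=4 r=(4,3) succ=(1,2) retry=(0,0)
8 | T1 CAS | counter=5 r=(4,3) succ=(2,2) retry=(0,0)
9 | T1 LOAD | counter=5 r=(5,3) succ=(2,2) retry=(0,0)
10 | T1 CAS | counter=6 r=(5,3) succ=(3,2) retry=(0,0)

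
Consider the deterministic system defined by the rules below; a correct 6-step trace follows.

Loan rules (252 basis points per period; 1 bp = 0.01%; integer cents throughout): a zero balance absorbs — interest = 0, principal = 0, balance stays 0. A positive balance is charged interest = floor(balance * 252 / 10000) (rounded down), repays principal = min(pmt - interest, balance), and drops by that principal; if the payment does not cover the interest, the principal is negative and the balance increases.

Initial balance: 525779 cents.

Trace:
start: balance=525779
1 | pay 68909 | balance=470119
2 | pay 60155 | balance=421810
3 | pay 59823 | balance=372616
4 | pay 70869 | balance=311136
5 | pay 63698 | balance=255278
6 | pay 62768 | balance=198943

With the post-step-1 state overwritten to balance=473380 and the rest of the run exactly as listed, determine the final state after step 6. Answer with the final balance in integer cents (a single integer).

state after step 1 := balance=473380
2 | pay 60155 | balance=425154
3 | pay 59823 | balance=376044
4 | pay 70869 | balance=314651
5 | pay 63698 | balance=258882
6 | pay 62768 | balance=202637

202637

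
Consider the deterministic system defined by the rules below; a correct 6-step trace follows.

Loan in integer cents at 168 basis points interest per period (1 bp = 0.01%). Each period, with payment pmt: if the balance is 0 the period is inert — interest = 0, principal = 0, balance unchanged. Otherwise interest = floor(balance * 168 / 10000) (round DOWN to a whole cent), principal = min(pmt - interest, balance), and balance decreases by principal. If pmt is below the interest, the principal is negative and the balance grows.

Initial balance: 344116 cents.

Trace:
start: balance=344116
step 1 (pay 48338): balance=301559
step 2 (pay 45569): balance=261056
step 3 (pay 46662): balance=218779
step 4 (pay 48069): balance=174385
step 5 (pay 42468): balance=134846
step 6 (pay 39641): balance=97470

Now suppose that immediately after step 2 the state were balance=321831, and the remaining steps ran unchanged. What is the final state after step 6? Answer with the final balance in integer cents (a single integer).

state after step 2 := balance=321831
step 3 (pay 46662): balance=280575
step 4 (pay 48069): balance=237219
step 5 (pay 42468): balance=198736
step 6 (pay 39641): balance=162433

162433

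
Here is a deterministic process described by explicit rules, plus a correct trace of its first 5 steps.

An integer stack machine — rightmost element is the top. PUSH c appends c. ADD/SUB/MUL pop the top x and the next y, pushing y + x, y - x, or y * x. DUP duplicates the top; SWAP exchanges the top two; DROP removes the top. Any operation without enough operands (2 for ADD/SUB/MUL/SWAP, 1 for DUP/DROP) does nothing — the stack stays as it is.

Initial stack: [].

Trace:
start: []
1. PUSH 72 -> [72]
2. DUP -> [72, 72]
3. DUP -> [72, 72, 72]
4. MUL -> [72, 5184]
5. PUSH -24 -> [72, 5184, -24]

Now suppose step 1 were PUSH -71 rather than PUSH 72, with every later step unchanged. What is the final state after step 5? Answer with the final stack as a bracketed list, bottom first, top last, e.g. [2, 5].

[-71, 5041, -24]

(re-executing from step 1 with the substitution; state before step 1: [])
1. PUSH -71 -> [-71]
2. DUP -> [-71, -71]
3. DUP -> [-71, -71, -71]
4. MUL -> [-71, 5041]
5. PUSH -24 -> [-71, 5041, -24]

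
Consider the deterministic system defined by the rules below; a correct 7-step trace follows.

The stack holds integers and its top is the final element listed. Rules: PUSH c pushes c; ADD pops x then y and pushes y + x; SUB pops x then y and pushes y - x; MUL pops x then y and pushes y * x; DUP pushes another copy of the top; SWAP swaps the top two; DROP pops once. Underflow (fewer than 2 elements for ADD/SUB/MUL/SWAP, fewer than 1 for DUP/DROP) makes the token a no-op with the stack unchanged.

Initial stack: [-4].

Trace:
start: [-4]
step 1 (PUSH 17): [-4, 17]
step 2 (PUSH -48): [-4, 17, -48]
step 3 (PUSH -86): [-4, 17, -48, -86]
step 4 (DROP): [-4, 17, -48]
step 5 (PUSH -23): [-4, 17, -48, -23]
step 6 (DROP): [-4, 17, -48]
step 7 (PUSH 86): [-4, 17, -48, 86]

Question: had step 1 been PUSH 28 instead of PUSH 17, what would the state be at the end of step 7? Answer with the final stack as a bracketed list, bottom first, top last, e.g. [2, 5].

(re-executing from step 1 with the substitution; state before step 1: [-4])
step 1 (PUSH 28): [-4, 28]
step 2 (PUSH -48): [-4, 28, -48]
step 3 (PUSH -86): [-4, 28, -48, -86]
step 4 (DROP): [-4, 28, -48]
step 5 (PUSH -23): [-4, 28, -48, -23]
step 6 (DROP): [-4, 28, -48]
step 7 (PUSH 86): [-4, 28, -48, 86]

[-4, 28, -48, 86]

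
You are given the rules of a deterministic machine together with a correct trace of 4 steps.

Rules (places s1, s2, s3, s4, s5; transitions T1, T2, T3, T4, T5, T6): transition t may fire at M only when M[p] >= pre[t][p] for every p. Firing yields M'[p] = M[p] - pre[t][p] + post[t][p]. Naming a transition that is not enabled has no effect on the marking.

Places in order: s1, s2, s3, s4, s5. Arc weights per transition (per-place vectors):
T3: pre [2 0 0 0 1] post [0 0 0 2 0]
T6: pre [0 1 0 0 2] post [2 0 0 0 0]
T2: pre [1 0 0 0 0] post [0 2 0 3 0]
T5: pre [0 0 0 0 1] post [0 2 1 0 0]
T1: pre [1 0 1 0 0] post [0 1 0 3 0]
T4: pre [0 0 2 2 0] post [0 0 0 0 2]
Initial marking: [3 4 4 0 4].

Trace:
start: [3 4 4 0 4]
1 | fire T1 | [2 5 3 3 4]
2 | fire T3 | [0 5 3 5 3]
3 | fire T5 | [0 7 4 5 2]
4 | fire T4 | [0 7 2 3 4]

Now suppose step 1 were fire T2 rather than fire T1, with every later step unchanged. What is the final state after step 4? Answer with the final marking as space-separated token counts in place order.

0 8 3 3 4

(re-executing from step 1 with the substitution; state before step 1: [3 4 4 0 4])
1 | fire T2 | [2 6 4 3 4]
2 | fire T3 | [0 6 4 5 3]
3 | fire T5 | [0 8 5 5 2]
4 | fire T4 | [0 8 3 3 4]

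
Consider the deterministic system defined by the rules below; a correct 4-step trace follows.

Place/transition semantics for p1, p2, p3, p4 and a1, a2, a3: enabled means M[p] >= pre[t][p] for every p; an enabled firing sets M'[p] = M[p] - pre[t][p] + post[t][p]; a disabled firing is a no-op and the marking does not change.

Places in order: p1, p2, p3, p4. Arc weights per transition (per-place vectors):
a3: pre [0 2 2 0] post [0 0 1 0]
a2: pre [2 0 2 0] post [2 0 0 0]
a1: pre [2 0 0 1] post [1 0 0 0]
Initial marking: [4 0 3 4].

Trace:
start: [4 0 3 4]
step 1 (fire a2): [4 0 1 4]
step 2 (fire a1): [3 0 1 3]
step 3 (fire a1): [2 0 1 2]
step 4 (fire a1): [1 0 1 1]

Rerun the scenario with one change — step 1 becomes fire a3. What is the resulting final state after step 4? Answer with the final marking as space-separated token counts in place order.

(re-executing from step 1 with the substitution; state before step 1: [4 0 3 4])
step 1 (fire a3): [4 0 3 4]
step 2 (fire a1): [3 0 3 3]
step 3 (fire a1): [2 0 3 2]
step 4 (fire a1): [1 0 3 1]

1 0 3 1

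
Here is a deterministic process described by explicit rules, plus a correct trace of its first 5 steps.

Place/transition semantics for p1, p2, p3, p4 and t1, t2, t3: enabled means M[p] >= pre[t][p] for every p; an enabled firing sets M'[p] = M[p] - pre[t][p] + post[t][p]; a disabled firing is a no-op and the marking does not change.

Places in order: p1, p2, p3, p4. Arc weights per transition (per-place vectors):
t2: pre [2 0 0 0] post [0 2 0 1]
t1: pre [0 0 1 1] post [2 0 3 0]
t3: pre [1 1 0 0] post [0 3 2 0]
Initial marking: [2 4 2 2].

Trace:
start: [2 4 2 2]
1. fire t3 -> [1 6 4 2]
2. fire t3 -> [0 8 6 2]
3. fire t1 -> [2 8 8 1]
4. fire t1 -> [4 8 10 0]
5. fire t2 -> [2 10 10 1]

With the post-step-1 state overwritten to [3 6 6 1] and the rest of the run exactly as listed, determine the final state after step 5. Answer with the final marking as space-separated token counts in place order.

2 10 10 1

state after step 1 := [3 6 6 1]
2. fire t3 -> [2 8 8 1]
3. fire t1 -> [4 8 10 0]
4. fire t1 -> [4 8 10 0]
5. fire t2 -> [2 10 10 1]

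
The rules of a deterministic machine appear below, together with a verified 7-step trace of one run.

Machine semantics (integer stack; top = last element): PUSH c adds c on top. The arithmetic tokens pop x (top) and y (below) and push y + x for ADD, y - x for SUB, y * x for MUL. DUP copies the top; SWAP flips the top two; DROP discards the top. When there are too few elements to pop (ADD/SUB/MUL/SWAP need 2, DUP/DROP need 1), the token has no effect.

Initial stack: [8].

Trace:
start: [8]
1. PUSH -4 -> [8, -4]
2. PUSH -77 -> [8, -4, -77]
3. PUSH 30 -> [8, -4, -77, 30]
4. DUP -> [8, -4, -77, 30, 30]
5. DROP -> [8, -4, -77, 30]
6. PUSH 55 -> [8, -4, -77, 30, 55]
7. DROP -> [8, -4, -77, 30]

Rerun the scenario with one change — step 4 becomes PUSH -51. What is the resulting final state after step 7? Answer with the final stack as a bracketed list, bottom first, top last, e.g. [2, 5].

(re-executing from step 4 with the substitution; state before step 4: [8, -4, -77, 30])
4. PUSH -51 -> [8, -4, -77, 30, -51]
5. DROP -> [8, -4, -77, 30]
6. PUSH 55 -> [8, -4, -77, 30, 55]
7. DROP -> [8, -4, -77, 30]

[8, -4, -77, 30]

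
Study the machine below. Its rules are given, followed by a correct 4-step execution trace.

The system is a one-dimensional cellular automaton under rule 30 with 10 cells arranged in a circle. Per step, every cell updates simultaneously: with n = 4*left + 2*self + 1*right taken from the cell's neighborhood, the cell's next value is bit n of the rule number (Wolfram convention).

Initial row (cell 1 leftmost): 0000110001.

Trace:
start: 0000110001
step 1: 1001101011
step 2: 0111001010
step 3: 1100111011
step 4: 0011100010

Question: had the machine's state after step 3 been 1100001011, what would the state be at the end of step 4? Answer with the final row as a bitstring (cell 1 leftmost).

state after step 3 := 1100001011
step 4: 0010011010

0010011010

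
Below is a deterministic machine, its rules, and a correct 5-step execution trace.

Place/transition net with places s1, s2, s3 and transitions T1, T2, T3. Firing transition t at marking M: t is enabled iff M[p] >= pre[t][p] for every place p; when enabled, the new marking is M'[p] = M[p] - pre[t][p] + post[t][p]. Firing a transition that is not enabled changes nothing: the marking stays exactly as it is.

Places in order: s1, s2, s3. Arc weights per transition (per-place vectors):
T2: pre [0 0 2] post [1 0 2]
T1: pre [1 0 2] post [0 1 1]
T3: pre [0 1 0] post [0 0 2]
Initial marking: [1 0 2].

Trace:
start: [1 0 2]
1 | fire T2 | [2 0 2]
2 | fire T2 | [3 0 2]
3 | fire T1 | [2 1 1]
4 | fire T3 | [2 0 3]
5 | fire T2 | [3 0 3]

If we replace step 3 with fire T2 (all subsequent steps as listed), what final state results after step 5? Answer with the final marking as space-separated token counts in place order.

(re-executing from step 3 with the substitution; state before step 3: [3 0 2])
3 | fire T2 | [4 0 2]
4 | fire T3 | [4 0 2]
5 | fire T2 | [5 0 2]

5 0 2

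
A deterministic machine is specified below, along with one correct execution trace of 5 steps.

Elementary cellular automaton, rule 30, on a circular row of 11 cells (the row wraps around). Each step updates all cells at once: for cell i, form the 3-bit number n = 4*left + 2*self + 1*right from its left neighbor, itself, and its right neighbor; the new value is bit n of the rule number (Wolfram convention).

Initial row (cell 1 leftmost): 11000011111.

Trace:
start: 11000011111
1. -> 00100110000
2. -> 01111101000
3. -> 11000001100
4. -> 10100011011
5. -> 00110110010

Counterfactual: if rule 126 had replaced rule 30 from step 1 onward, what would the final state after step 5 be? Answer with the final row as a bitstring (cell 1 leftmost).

(re-executing steps 1..5 under rule 126; state before step 1: 11000011111)
1. -> 01100110000
2. -> 11111111000
3. -> 10000001101
4. -> 11000011111
5. -> 01100110000

01100110000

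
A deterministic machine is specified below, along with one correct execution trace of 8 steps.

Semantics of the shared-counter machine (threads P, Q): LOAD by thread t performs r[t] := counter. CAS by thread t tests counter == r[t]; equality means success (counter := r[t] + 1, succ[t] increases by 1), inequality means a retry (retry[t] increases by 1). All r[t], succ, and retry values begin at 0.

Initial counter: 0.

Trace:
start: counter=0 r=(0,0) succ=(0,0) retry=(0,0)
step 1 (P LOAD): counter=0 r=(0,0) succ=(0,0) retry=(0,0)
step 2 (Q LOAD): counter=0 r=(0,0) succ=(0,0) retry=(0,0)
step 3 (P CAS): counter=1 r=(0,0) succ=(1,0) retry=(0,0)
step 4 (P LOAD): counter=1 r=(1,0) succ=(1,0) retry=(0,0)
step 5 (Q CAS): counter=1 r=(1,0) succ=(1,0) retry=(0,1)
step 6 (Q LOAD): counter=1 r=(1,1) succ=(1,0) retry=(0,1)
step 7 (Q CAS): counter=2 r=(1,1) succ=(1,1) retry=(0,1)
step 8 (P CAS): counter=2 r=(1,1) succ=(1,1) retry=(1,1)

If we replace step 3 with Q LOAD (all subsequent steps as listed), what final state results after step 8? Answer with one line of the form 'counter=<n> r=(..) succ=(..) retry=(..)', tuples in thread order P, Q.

(re-executing from step 3 with the substitution; state before step 3: counter=0 r=(0,0) succ=(0,0) retry=(0,0))
step 3 (Q LOAD): counter=0 r=(0,0) succ=(0,0) retry=(0,0)
step 4 (P LOAD): counter=0 r=(0,0) succ=(0,0) retry=(0,0)
step 5 (Q CAS): counter=1 r=(0,0) succ=(0,1) retry=(0,0)
step 6 (Q LOAD): counter=1 r=(0,1) succ=(0,1) retry=(0,0)
step 7 (Q CAS): counter=2 r=(0,1) succ=(0,2) retry=(0,0)
step 8 (P CAS): counter=2 r=(0,1) succ=(0,2) retry=(1,0)

counter=2 r=(0,1) succ=(0,2) retry=(1,0)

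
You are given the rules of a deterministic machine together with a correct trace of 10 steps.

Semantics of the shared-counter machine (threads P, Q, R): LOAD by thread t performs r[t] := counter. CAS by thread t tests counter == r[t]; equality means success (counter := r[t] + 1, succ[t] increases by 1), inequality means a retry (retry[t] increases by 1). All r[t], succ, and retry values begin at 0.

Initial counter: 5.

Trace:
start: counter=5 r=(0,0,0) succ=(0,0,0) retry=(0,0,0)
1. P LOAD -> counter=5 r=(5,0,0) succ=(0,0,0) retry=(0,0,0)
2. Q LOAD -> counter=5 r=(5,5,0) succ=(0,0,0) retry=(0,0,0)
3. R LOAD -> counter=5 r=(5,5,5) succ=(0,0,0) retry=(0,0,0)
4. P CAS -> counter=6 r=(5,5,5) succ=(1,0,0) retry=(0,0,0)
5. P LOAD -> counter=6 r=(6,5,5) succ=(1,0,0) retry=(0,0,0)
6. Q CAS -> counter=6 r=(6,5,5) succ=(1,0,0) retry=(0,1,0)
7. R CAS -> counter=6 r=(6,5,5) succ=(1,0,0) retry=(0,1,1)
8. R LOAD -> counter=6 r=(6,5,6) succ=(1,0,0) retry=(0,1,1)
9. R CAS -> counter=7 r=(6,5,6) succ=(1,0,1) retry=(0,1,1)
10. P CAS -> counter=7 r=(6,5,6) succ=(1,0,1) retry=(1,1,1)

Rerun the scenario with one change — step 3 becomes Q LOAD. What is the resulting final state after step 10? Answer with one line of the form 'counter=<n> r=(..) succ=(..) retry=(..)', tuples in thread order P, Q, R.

(re-executing from step 3 with the substitution; state before step 3: counter=5 r=(5,5,0) succ=(0,0,0) retry=(0,0,0))
3. Q LOAD -> counter=5 r=(5,5,0) succ=(0,0,0) retry=(0,0,0)
4. P CAS -> counter=6 r=(5,5,0) succ=(1,0,0) retry=(0,0,0)
5. P LOAD -> counter=6 r=(6,5,0) succ=(1,0,0) retry=(0,0,0)
6. Q CAS -> counter=6 r=(6,5,0) succ=(1,0,0) retry=(0,1,0)
7. R CAS -> counter=6 r=(6,5,0) succ=(1,0,0) retry=(0,1,1)
8. R LOAD -> counter=6 r=(6,5,6) succ=(1,0,0) retry=(0,1,1)
9. R CAS -> counter=7 r=(6,5,6) succ=(1,0,1) retry=(0,1,1)
10. P CAS -> counter=7 r=(6,5,6) succ=(1,0,1) retry=(1,1,1)

counter=7 r=(6,5,6) succ=(1,0,1) retry=(1,1,1)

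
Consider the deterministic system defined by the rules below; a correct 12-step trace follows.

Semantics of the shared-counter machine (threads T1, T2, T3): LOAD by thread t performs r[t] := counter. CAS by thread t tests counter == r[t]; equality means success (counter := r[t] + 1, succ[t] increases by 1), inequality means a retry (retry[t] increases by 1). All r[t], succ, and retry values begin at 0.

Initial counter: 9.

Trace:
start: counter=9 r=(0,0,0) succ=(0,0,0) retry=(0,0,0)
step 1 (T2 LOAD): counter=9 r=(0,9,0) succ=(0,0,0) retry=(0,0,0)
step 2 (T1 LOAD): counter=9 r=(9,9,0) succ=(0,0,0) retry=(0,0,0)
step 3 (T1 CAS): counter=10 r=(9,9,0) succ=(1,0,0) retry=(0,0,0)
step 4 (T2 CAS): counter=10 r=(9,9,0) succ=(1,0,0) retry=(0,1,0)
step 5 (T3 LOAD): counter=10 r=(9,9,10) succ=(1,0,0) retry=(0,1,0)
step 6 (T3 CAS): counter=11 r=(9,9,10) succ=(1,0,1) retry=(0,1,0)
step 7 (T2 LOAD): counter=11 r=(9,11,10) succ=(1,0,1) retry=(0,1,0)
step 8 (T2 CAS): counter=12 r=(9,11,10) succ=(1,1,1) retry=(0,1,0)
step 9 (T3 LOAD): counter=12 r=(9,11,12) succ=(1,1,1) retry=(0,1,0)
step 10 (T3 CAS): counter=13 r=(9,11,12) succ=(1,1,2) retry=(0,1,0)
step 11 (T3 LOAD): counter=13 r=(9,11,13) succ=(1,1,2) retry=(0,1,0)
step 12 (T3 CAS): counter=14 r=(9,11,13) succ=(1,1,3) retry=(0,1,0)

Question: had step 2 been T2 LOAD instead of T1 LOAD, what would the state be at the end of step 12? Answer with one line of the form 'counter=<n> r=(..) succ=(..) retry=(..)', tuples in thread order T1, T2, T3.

counter=14 r=(0,11,13) succ=(0,2,3) retry=(1,0,0)

(re-executing from step 2 with the substitution; state before step 2: counter=9 r=(0,9,0) succ=(0,0,0) retry=(0,0,0))
step 2 (T2 LOAD): counter=9 r=(0,9,0) succ=(0,0,0) retry=(0,0,0)
step 3 (T1 CAS): counter=9 r=(0,9,0) succ=(0,0,0) retry=(1,0,0)
step 4 (T2 CAS): counter=10 r=(0,9,0) succ=(0,1,0) retry=(1,0,0)
step 5 (T3 LOAD): counter=10 r=(0,9,10) succ=(0,1,0) retry=(1,0,0)
step 6 (T3 CAS): counter=11 r=(0,9,10) succ=(0,1,1) retry=(1,0,0)
step 7 (T2 LOAD): counter=11 r=(0,11,10) succ=(0,1,1) retry=(1,0,0)
step 8 (T2 CAS): counter=12 r=(0,11,10) succ=(0,2,1) retry=(1,0,0)
step 9 (T3 LOAD): counter=12 r=(0,11,12) succ=(0,2,1) retry=(1,0,0)
step 10 (T3 CAS): counter=13 r=(0,11,12) succ=(0,2,2) retry=(1,0,0)
step 11 (T3 LOAD): counter=13 r=(0,11,13) succ=(0,2,2) retry=(1,0,0)
step 12 (T3 CAS): counter=14 r=(0,11,13) succ=(0,2,3) retry=(1,0,0)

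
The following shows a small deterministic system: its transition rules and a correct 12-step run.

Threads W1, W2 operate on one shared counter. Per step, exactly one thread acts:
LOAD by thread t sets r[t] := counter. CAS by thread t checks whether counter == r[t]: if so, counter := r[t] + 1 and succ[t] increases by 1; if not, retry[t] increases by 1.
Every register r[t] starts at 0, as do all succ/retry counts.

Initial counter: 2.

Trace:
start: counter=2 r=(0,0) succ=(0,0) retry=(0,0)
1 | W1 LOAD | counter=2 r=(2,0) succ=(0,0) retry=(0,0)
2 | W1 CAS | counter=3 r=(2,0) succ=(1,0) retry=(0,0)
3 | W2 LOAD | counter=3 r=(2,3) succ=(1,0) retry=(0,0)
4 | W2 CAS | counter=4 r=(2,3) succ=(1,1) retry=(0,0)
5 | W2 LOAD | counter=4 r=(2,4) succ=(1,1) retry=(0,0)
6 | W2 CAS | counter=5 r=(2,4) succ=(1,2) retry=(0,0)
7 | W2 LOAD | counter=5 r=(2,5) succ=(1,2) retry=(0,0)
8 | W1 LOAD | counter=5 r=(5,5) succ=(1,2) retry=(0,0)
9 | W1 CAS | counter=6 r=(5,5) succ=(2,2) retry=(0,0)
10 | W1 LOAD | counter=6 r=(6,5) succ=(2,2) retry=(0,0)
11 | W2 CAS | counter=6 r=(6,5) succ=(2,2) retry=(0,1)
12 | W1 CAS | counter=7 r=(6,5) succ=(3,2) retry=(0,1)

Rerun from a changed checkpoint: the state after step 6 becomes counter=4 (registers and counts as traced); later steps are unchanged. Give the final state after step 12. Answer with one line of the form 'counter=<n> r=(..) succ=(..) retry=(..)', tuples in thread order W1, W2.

state after step 6 := counter=4 r=(2,4) succ=(1,2) retry=(0,0)
7 | W2 LOAD | counter=4 r=(2,4) succ=(1,2) retry=(0,0)
8 | W1 LOAD | counter=4 r=(4,4) succ=(1,2) retry=(0,0)
9 | W1 CAS | counter=5 r=(4,4) succ=(2,2) retry=(0,0)
10 | W1 LOAD | counter=5 r=(5,4) succ=(2,2) retry=(0,0)
11 | W2 CAS | counter=5 r=(5,4) succ=(2,2) retry=(0,1)
12 | W1 CAS | counter=6 r=(5,4) succ=(3,2) retry=(0,1)

counter=6 r=(5,4) succ=(3,2) retry=(0,1)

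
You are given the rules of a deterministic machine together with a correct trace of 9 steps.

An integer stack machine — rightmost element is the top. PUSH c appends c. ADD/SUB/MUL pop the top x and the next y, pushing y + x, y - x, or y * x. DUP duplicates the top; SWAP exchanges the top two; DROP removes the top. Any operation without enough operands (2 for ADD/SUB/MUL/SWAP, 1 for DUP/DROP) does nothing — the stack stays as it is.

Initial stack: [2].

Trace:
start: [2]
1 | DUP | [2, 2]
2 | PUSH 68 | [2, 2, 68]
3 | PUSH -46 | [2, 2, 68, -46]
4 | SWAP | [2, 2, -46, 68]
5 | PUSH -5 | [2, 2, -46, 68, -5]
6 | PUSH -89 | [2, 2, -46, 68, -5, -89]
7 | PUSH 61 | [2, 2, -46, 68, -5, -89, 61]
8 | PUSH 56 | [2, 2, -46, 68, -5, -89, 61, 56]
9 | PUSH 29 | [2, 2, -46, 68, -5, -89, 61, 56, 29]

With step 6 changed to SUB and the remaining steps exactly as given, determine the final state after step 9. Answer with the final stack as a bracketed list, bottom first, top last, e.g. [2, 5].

(re-executing from step 6 with the substitution; state before step 6: [2, 2, -46, 68, -5])
6 | SUB | [2, 2, -46, 73]
7 | PUSH 61 | [2, 2, -46, 73, 61]
8 | PUSH 56 | [2, 2, -46, 73, 61, 56]
9 | PUSH 29 | [2, 2, -46, 73, 61, 56, 29]

[2, 2, -46, 73, 61, 56, 29]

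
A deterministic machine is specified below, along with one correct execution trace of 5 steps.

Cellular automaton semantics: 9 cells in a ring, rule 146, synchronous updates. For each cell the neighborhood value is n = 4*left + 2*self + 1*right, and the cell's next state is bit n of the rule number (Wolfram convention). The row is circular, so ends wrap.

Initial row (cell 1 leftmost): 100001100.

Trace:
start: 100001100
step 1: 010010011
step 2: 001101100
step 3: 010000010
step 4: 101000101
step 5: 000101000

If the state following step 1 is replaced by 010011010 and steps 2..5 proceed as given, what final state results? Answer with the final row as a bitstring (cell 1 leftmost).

state after step 1 := 010011010
step 2: 101100001
step 3: 000010010
step 4: 000101101
step 5: 101000000

101000000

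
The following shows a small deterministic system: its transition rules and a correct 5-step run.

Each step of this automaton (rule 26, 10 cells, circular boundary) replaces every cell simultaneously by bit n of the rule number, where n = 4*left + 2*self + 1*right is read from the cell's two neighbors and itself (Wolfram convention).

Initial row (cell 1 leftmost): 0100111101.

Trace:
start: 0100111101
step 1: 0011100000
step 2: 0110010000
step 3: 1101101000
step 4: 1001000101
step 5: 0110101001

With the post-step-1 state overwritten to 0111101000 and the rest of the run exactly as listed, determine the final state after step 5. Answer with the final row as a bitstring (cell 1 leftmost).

state after step 1 := 0111101000
step 2: 1100000100
step 3: 1010001011
step 4: 0001010010
step 5: 0010001101

0010001101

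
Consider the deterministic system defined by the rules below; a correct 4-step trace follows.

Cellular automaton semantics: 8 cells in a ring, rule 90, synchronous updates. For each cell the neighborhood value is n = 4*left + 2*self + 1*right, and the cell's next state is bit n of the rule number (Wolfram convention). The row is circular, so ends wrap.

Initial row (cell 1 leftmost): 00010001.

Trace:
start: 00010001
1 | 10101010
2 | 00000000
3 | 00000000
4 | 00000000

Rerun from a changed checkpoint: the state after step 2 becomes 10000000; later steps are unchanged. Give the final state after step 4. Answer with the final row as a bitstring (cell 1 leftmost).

00100010

state after step 2 := 10000000
3 | 01000001
4 | 00100010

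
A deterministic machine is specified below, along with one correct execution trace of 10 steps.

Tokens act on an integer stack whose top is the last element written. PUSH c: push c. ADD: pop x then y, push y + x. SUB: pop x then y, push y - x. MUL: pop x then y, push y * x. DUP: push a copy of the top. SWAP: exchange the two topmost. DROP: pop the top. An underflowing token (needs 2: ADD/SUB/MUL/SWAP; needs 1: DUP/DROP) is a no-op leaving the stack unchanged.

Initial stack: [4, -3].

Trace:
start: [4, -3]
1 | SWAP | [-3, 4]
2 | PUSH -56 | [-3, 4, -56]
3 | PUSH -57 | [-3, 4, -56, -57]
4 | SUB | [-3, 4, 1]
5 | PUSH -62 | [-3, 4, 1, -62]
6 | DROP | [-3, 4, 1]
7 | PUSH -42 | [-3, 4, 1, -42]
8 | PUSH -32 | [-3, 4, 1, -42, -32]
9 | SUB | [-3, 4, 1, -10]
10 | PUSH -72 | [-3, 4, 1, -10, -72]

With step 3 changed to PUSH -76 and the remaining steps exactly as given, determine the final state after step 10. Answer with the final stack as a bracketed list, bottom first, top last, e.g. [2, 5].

[-3, 4, 20, -10, -72]

(re-executing from step 3 with the substitution; state before step 3: [-3, 4, -56])
3 | PUSH -76 | [-3, 4, -56, -76]
4 | SUB | [-3, 4, 20]
5 | PUSH -62 | [-3, 4, 20, -62]
6 | DROP | [-3, 4, 20]
7 | PUSH -42 | [-3, 4, 20, -42]
8 | PUSH -32 | [-3, 4, 20, -42, -32]
9 | SUB | [-3, 4, 20, -10]
10 | PUSH -72 | [-3, 4, 20, -10, -72]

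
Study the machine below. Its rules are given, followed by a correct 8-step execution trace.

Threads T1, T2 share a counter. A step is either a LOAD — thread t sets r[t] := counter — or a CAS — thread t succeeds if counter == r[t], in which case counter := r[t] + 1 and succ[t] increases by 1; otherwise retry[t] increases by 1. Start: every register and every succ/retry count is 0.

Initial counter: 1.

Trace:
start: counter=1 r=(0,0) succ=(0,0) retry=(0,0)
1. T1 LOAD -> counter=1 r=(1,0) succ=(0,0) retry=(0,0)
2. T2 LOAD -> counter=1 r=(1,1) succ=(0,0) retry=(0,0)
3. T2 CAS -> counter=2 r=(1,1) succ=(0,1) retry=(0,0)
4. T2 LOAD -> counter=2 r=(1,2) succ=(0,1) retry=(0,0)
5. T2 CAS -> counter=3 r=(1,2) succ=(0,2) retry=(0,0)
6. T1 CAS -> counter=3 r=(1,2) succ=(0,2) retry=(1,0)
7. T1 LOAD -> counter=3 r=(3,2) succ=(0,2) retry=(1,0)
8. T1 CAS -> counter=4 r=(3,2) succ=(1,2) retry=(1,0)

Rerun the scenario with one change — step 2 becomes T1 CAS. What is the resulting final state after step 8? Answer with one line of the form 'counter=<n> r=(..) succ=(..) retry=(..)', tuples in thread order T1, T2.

counter=4 r=(3,2) succ=(2,1) retry=(1,1)

(re-executing from step 2 with the substitution; state before step 2: counter=1 r=(1,0) succ=(0,0) retry=(0,0))
2. T1 CAS -> counter=2 r=(1,0) succ=(1,0) retry=(0,0)
3. T2 CAS -> counter=2 r=(1,0) succ=(1,0) retry=(0,1)
4. T2 LOAD -> counter=2 r=(1,2) succ=(1,0) retry=(0,1)
5. T2 CAS -> counter=3 r=(1,2) succ=(1,1) retry=(0,1)
6. T1 CAS -> counter=3 r=(1,2) succ=(1,1) retry=(1,1)
7. T1 LOAD -> counter=3 r=(3,2) succ=(1,1) retry=(1,1)
8. T1 CAS -> counter=4 r=(3,2) succ=(2,1) retry=(1,1)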